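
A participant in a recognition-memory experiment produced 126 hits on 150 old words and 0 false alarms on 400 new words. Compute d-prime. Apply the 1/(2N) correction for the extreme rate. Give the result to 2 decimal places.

d-prime = 4.02

The false-alarm rate is 0/400 = 0, so apply the 1/(2N) correction: FA → 1/(2·400) = 0.00125.
z(H) = z(0.84000) = 0.994
z(FA) = z(0.00125) = -3.023
d' = 0.994 − (-3.023) = 4.017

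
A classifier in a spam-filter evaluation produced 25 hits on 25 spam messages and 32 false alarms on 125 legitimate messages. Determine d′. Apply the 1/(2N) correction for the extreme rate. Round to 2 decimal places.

The hit rate is 25/25 = 1, so apply the 1/(2N) correction: H → 1 − 1/(2·25) = 0.98000.
z(H) = z(0.98000) = 2.054
z(FA) = z(0.25600) = -0.656
d' = 2.054 − (-0.656) = 2.710

d′ = 2.71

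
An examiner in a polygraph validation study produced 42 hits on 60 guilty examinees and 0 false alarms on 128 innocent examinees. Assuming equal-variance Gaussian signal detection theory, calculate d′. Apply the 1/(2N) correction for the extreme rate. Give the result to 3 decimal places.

The false-alarm rate is 0/128 = 0, so apply the 1/(2N) correction: FA → 1/(2·128) = 0.00391.
z(H) = z(0.70000) = 0.5244
z(FA) = z(0.00391) = -2.6597
d' = 0.5244 − (-2.6597) = 3.1841

d′ = 3.184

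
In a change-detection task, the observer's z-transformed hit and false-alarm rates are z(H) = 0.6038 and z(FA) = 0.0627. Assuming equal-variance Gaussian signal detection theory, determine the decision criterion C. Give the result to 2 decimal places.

C = -0.33

c = −½·[z(H) + z(FA)] = −½·(0.6038 + 0.0627) = -0.33325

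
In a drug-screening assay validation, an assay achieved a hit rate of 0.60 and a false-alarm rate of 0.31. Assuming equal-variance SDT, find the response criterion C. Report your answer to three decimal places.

Φ⁻¹(0.60) = 0.2533, Φ⁻¹(0.31) = -0.4959
c = −½·[z(H) + z(FA)] = −0.5 × (0.2533 + (-0.4959)) = 0.1213
c > 0: the assay has a conservative response bias.

C = 0.121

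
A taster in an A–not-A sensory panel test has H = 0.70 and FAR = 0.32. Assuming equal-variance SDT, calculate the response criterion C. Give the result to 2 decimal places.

C = -0.03

z(H) = 0.524
z(FA) = -0.468
c = −½·[z(H) + z(FA)] = −0.5 × (0.524 + (-0.468)) = -0.028
c < 0: the taster has a liberal response bias.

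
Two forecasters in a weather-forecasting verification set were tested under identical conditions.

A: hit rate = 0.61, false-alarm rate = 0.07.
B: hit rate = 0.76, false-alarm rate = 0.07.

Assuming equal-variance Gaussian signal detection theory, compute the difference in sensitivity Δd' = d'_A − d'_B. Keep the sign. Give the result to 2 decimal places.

A: z(0.61) = 0.279, z(0.07) = -1.476, d' = 1.755
B: z(0.76) = 0.706, z(0.07) = -1.476, d' = 2.182
Δd' = d'_A − d'_B = 1.755 − 2.182 = -0.427
B has the higher sensitivity.

Δd' = -0.43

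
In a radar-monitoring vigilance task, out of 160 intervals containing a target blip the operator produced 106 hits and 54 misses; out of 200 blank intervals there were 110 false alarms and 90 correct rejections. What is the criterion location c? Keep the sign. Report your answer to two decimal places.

c = -0.27

H = 106/160 = 0.6625
FA = 110/200 = 0.5500
Φ⁻¹(H) = Φ⁻¹(0.6625) = 0.4193
Φ⁻¹(FA) = Φ⁻¹(0.5500) = 0.1257
c = −½·[z(H) + z(FA)] = −0.5 × (0.4193 + 0.1257) = -0.2725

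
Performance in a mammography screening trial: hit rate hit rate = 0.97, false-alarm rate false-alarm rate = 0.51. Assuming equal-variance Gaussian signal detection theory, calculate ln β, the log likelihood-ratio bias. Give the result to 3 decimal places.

z(0.97) = 1.8808, z(0.51) = 0.0251
ln β = −½·[z(H)² − z(FA)²] = −0.5 × (3.5374 − 0.0006) = -1.7684

ln β = -1.768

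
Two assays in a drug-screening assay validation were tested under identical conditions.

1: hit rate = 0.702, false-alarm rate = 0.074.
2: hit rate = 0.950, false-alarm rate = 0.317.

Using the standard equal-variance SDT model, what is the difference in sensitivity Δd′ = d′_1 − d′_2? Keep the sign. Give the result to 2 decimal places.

Δd′ = -0.14

1: z(0.702) = 0.530, z(0.074) = -1.447, d' = 1.977
2: z(0.950) = 1.645, z(0.317) = -0.476, d' = 2.121
Δd' = d'_1 − d'_2 = 1.977 − 2.121 = -0.144
2 has the higher sensitivity.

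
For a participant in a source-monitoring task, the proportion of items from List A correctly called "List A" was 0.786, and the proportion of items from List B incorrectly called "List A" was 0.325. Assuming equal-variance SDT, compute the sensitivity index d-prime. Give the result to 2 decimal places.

z(H) = 0.7926
z(FA) = -0.4538
d' = z(H) − z(FA) = 0.7926 − (-0.4538) = 1.2464

d-prime = 1.25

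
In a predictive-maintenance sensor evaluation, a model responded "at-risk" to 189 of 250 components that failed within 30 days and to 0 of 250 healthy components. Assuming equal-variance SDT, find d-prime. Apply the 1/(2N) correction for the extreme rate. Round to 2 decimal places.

d-prime = 3.57

The false-alarm rate is 0/250 = 0, so apply the 1/(2N) correction: FA → 1/(2·250) = 0.00200.
z(H) = z(0.75600) = 0.693
z(FA) = z(0.00200) = -2.878
d' = 0.693 − (-2.878) = 3.571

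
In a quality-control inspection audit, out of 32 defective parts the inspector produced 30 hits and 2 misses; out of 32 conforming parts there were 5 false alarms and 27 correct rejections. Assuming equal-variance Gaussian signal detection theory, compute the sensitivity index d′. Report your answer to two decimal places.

d′ = 2.54

H = 30/32 = 0.9375
FA = 5/32 = 0.1562
z(H) = 1.5341
z(FA) = -1.0102
d' = z(H) − z(FA) = 1.5341 − (-1.0102) = 2.5443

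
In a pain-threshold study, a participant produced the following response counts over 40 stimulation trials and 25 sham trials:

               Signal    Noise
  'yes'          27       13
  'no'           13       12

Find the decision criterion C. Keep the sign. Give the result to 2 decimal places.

H = 27/40 = 0.6750
FA = 13/25 = 0.5200
z(0.6750) = 0.4538, z(0.5200) = 0.0502
c = −½·[z(H) + z(FA)] = −0.5 × (0.4538 + 0.0502) = -0.2520
c < 0: the participant has a liberal response bias.

C = -0.25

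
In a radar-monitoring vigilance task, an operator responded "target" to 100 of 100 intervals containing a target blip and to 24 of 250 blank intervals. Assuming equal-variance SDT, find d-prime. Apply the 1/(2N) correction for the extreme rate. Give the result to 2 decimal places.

d-prime = 3.88

The hit rate is 100/100 = 1, so apply the 1/(2N) correction: H → 1 − 1/(2·100) = 0.99500.
z(H) = z(0.99500) = 2.576
z(FA) = z(0.09600) = -1.305
d' = 2.576 − (-1.305) = 3.881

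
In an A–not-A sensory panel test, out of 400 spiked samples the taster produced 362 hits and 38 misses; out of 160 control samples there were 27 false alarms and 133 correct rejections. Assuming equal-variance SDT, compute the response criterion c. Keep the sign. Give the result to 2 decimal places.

H = 362/400 = 0.9050
FA = 27/160 = 0.1688
z(H) = z(0.9050) = 1.311
z(FA) = z(0.1688) = -0.959
c = −½·[z(H) + z(FA)] = −0.5 × (1.311 + (-0.959)) = -0.176

c = -0.18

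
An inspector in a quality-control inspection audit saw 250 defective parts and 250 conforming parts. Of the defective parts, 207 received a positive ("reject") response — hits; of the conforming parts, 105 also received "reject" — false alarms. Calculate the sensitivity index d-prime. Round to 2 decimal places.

d-prime = 1.15

H = 207/250 = 0.8280
FA = 105/250 = 0.4200
z(H) = z(0.8280) = 0.946
z(FA) = z(0.4200) = -0.202
d' = z(H) − z(FA) = 0.946 − (-0.202) = 1.148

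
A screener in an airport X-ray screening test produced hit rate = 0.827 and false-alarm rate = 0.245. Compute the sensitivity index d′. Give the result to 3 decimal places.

Φ⁻¹(H) = Φ⁻¹(0.827) = 0.9424
Φ⁻¹(FA) = Φ⁻¹(0.245) = -0.6903
d' = z(H) − z(FA) = 0.9424 − (-0.6903) = 1.6327

d′ = 1.633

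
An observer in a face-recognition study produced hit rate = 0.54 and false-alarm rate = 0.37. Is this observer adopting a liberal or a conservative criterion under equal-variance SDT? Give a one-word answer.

conservative

z(H) = 0.100, z(FA) = -0.332
c = −½·(z(H) + z(FA)) = 0.116
c > 0 → conservative criterion (biased toward responding “no”).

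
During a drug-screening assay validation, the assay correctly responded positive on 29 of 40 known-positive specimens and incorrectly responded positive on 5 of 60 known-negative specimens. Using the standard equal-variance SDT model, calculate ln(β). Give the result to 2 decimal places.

H = 29/40 = 0.7250
FA = 5/60 = 0.0833
z(H) = 0.598
z(FA) = -1.383
ln β = −½·[z(H)² − z(FA)²] = −0.5 × (0.358 − 1.913) = 0.7775

ln β = 0.78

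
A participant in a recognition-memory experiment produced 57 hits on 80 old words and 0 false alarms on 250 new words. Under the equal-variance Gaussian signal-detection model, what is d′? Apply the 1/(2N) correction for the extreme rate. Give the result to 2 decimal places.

The false-alarm rate is 0/250 = 0, so apply the 1/(2N) correction: FA → 1/(2·250) = 0.00200.
z(H) = z(0.71250) = 0.561
z(FA) = z(0.00200) = -2.878
d' = 0.561 − (-2.878) = 3.439

d′ = 3.44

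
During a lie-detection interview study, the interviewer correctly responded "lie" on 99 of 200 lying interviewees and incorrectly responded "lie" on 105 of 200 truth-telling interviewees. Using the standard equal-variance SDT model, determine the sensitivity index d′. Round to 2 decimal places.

d′ = -0.08

H = 99/200 = 0.4950
FA = 105/200 = 0.5250
z(0.4950) = -0.0125, z(0.5250) = 0.0627
d' = z(H) − z(FA) = -0.0125 − 0.0627 = -0.0752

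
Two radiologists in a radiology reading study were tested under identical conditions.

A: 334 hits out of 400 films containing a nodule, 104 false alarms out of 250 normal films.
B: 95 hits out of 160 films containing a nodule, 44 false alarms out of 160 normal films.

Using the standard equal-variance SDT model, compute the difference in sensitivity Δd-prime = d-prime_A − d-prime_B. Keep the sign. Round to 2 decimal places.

Δd-prime = 0.35

A: z(0.8350) = 0.974, z(0.4160) = -0.212, d' = 1.186
B: z(0.5938) = 0.237, z(0.2750) = -0.598, d' = 0.835
Δd' = d'_A − d'_B = 1.186 − 0.835 = 0.351
A has the higher sensitivity.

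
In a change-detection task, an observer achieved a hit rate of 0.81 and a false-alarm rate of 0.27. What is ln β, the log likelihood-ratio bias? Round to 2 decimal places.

Φ⁻¹(H) = 0.878
Φ⁻¹(FA) = -0.613
ln β = −½·[z(H)² − z(FA)²] = −0.5 × (0.771 − 0.376) = -0.1975

ln β = -0.20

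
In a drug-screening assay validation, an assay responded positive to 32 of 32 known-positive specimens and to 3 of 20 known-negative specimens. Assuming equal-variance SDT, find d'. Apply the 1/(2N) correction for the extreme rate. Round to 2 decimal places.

The hit rate is 32/32 = 1, so apply the 1/(2N) correction: H → 1 − 1/(2·32) = 0.98438.
z(H) = z(0.98438) = 2.154
z(FA) = z(0.15000) = -1.036
d' = 2.154 − (-1.036) = 3.190

d' = 3.19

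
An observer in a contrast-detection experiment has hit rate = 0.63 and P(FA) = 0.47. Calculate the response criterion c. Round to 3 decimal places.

z(0.63) = 0.3319, z(0.47) = -0.0753
c = −½·[z(H) + z(FA)] = −0.5 × (0.3319 + (-0.0753)) = -0.1283

c = -0.128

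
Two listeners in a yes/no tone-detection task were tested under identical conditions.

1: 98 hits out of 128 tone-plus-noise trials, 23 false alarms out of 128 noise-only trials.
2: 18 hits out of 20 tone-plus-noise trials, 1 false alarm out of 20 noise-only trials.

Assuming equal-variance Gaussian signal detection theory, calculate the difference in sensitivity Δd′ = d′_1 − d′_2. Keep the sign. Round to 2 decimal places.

Δd′ = -1.29

1: z(0.7656) = 0.724, z(0.1797) = -0.917, d' = 1.641
2: z(0.9000) = 1.282, z(0.0500) = -1.645, d' = 2.927
Δd' = d'_1 − d'_2 = 1.641 − 2.927 = -1.286
2 has the higher sensitivity.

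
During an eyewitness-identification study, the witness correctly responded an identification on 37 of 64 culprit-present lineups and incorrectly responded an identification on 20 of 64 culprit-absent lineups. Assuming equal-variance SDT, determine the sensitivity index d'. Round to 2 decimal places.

d' = 0.69

H = 37/64 = 0.5781
FA = 20/64 = 0.3125
z(H) = 0.1970
z(FA) = -0.4888
d' = z(H) − z(FA) = 0.1970 − (-0.4888) = 0.6858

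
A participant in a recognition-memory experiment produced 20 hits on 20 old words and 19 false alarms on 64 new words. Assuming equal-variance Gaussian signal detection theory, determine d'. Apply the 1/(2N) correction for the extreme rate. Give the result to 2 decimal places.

The hit rate is 20/20 = 1, so apply the 1/(2N) correction: H → 1 − 1/(2·20) = 0.97500.
z(H) = z(0.97500) = 1.960
z(FA) = z(0.29688) = -0.533
d' = 1.960 − (-0.533) = 2.493

d' = 2.49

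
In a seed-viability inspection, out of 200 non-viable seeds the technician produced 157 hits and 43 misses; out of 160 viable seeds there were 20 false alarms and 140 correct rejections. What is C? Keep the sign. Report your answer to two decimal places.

H = 157/200 = 0.7850
FA = 20/160 = 0.1250
z(H) = 0.789
z(FA) = -1.150
c = −½·[z(H) + z(FA)] = −0.5 × (0.789 + (-1.150)) = 0.1805
c > 0: the technician has a conservative response bias.

C = 0.18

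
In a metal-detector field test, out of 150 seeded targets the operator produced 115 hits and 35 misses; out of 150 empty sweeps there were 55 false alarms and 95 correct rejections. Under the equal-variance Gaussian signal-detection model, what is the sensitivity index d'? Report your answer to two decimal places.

H = 115/150 = 0.7667
FA = 55/150 = 0.3667
Φ⁻¹(H) = Φ⁻¹(0.7667) = 0.7280
Φ⁻¹(FA) = Φ⁻¹(0.3667) = -0.3406
d' = z(H) − z(FA) = 0.7280 − (-0.3406) = 1.0686

d' = 1.07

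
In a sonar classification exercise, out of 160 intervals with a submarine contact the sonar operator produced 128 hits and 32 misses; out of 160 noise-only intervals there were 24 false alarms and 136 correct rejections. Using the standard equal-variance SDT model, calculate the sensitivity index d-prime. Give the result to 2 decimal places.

H = 128/160 = 0.8000
FA = 24/160 = 0.1500
z(H) = z(0.8000) = 0.842
z(FA) = z(0.1500) = -1.036
d' = z(H) − z(FA) = 0.842 − (-1.036) = 1.878

d-prime = 1.88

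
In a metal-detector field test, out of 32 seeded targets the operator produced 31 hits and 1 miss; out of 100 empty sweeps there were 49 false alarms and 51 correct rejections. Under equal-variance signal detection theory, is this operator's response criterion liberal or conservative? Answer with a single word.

z(H) = 1.863, z(FA) = -0.025
c = −½·(z(H) + z(FA)) = -0.919
c < 0 → liberal criterion (biased toward responding “yes”).

liberal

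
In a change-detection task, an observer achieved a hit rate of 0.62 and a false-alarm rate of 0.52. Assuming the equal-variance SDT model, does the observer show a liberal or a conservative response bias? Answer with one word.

z(H) = 0.305, z(FA) = 0.050
c = −½·(z(H) + z(FA)) = -0.1775
c < 0 → liberal criterion (biased toward responding “yes”).

liberal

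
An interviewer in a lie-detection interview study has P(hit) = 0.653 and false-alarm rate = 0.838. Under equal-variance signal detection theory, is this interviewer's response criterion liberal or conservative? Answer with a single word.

z(H) = 0.393, z(FA) = 0.986
c = −½·(z(H) + z(FA)) = -0.6895
c < 0 → liberal criterion (biased toward responding “yes”).

liberal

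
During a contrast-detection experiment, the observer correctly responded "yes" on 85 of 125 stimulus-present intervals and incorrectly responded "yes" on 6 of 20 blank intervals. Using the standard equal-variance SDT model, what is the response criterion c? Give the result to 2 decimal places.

H = 85/125 = 0.6800
FA = 6/20 = 0.3000
z(0.6800) = 0.468, z(0.3000) = -0.524
c = −½·[z(H) + z(FA)] = −0.5 × (0.468 + (-0.524)) = 0.028
c > 0: the observer has a conservative response bias.

c = 0.03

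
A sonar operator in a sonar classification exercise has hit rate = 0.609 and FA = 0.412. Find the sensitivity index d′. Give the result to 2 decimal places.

Φ⁻¹(H) = 0.2767
Φ⁻¹(FA) = -0.2224
d' = z(H) − z(FA) = 0.2767 − (-0.2224) = 0.4991

d′ = 0.50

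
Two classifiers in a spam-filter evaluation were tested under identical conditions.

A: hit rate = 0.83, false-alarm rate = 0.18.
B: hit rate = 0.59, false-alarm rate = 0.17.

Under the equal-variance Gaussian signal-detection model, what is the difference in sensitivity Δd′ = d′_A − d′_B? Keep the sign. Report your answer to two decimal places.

A: z(0.83) = 0.954, z(0.18) = -0.915, d' = 1.869
B: z(0.59) = 0.228, z(0.17) = -0.954, d' = 1.182
Δd' = d'_A − d'_B = 1.869 − 1.182 = 0.687
A has the higher sensitivity.

Δd′ = 0.69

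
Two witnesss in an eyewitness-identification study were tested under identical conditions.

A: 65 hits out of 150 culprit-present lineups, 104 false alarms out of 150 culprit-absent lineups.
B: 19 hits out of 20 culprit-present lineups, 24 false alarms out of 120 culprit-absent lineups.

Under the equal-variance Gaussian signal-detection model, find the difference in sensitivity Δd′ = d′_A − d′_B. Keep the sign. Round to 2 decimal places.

Δd′ = -3.16

A: z(0.4333) = -0.168, z(0.6933) = 0.505, d' = -0.673
B: z(0.9500) = 1.645, z(0.2000) = -0.842, d' = 2.487
Δd' = d'_A − d'_B = -0.673 − 2.487 = -3.160
B has the higher sensitivity.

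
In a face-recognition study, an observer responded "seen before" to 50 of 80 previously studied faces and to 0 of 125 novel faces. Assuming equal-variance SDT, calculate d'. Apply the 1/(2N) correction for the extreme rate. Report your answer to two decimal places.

d' = 2.97

The false-alarm rate is 0/125 = 0, so apply the 1/(2N) correction: FA → 1/(2·125) = 0.00400.
z(H) = z(0.62500) = 0.319
z(FA) = z(0.00400) = -2.652
d' = 0.319 − (-2.652) = 2.971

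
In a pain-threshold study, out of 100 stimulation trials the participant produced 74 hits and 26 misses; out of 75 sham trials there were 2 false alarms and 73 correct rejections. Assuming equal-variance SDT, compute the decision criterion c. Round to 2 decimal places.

H = 74/100 = 0.7400
FA = 2/75 = 0.0267
Φ⁻¹(0.7400) = 0.6433, Φ⁻¹(0.0267) = -1.9317
c = −½·[z(H) + z(FA)] = −0.5 × (0.6433 + (-1.9317)) = 0.6442

c = 0.64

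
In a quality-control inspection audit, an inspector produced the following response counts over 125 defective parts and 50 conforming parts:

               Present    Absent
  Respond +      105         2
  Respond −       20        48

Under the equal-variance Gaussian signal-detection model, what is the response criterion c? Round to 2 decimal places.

H = 105/125 = 0.8400
FA = 2/50 = 0.0400
Φ⁻¹(0.8400) = 0.994, Φ⁻¹(0.0400) = -1.751
c = −½·[z(H) + z(FA)] = −0.5 × (0.994 + (-1.751)) = 0.3785

c = 0.38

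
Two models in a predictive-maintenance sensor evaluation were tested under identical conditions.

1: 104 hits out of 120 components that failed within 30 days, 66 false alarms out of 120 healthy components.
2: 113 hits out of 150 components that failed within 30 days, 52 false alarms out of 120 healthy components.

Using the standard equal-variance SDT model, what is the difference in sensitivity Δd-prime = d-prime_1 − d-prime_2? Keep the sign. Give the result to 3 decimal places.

1: z(0.8667) = 1.1109, z(0.5500) = 0.1257, d' = 0.9852
2: z(0.7533) = 0.6849, z(0.4333) = -0.1680, d' = 0.8529
Δd' = d'_1 − d'_2 = 0.9852 − 0.8529 = 0.1323
1 has the higher sensitivity.

Δd-prime = 0.132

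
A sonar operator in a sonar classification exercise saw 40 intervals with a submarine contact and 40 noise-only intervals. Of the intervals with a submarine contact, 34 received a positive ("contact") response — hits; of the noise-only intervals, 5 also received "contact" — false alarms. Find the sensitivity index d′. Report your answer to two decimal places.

d′ = 2.19

H = 34/40 = 0.8500
FA = 5/40 = 0.1250
z(H) = z(0.8500) = 1.036
z(FA) = z(0.1250) = -1.150
d' = z(H) − z(FA) = 1.036 − (-1.150) = 2.186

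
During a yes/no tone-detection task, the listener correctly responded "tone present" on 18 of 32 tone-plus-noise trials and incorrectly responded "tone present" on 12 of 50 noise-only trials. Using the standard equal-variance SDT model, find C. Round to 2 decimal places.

C = 0.27

H = 18/32 = 0.5625
FA = 12/50 = 0.2400
z(H) = z(0.5625) = 0.1573
z(FA) = z(0.2400) = -0.7063
c = −½·[z(H) + z(FA)] = −0.5 × (0.1573 + (-0.7063)) = 0.2745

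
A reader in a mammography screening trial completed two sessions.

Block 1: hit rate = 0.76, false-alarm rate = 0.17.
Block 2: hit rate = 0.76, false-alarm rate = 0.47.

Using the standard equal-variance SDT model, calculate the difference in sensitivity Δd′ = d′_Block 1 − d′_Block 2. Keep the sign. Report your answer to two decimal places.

Δd′ = 0.88

Block 1: z(0.76) = 0.706, z(0.17) = -0.954, d' = 1.660
Block 2: z(0.76) = 0.706, z(0.47) = -0.075, d' = 0.781
Δd' = d'_Block 1 − d'_Block 2 = 1.660 − 0.781 = 0.879
Block 1 has the higher sensitivity.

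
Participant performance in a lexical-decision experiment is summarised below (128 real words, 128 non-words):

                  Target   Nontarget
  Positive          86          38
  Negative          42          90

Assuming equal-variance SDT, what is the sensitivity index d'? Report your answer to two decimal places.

H = 86/128 = 0.6719
FA = 38/128 = 0.2969
z(H) = z(0.6719) = 0.4452
z(FA) = z(0.2969) = -0.5333
d' = z(H) − z(FA) = 0.4452 − (-0.5333) = 0.9785

d' = 0.98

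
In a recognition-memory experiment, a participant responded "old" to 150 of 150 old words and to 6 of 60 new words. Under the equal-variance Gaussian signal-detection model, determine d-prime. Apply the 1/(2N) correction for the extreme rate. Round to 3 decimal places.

The hit rate is 150/150 = 1, so apply the 1/(2N) correction: H → 1 − 1/(2·150) = 0.99667.
z(H) = z(0.99667) = 2.7134
z(FA) = z(0.10000) = -1.2816
d' = 2.7134 − (-1.2816) = 3.9950

d-prime = 3.995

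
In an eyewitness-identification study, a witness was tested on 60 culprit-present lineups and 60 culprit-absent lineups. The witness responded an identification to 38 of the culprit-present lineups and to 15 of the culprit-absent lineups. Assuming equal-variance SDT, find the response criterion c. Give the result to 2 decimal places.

H = 38/60 = 0.6333
FA = 15/60 = 0.2500
z(0.6333) = 0.341, z(0.2500) = -0.674
c = −½·[z(H) + z(FA)] = −0.5 × (0.341 + (-0.674)) = 0.1665

c = 0.17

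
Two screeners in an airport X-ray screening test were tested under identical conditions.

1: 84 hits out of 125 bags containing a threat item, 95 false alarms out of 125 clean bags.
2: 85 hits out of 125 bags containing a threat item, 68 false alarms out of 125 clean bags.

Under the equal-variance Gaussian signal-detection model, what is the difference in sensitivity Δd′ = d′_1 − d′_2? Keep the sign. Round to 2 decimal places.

1: z(0.6720) = 0.445, z(0.7600) = 0.706, d' = -0.261
2: z(0.6800) = 0.468, z(0.5440) = 0.111, d' = 0.357
Δd' = d'_1 − d'_2 = -0.261 − 0.357 = -0.618
2 has the higher sensitivity.

Δd′ = -0.62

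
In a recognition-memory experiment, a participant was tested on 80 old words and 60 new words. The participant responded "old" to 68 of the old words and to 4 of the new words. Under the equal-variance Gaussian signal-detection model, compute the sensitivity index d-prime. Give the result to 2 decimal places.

H = 68/80 = 0.8500
FA = 4/60 = 0.0667
z(H) = z(0.8500) = 1.0364
z(FA) = z(0.0667) = -1.5008
d' = z(H) − z(FA) = 1.0364 − (-1.5008) = 2.5372

d-prime = 2.54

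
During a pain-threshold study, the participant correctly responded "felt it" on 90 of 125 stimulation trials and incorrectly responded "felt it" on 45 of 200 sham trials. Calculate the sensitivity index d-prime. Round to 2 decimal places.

H = 90/125 = 0.7200
FA = 45/200 = 0.2250
z(H) = 0.5828
z(FA) = -0.7554
d' = z(H) − z(FA) = 0.5828 − (-0.7554) = 1.3382

d-prime = 1.34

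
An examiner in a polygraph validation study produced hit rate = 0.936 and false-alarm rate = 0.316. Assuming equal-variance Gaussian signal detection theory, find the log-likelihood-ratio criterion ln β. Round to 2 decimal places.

ln β = -1.04

z(H) = 1.522
z(FA) = -0.479
ln β = −½·[z(H)² − z(FA)²] = −0.5 × (2.316 − 0.229) = -1.0435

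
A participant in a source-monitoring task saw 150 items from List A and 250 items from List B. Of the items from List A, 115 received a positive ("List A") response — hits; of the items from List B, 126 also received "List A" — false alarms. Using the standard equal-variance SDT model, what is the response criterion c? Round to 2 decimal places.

c = -0.37

H = 115/150 = 0.7667
FA = 126/250 = 0.5040
Φ⁻¹(H) = Φ⁻¹(0.7667) = 0.728
Φ⁻¹(FA) = Φ⁻¹(0.5040) = 0.010
c = −½·[z(H) + z(FA)] = −0.5 × (0.728 + 0.010) = -0.369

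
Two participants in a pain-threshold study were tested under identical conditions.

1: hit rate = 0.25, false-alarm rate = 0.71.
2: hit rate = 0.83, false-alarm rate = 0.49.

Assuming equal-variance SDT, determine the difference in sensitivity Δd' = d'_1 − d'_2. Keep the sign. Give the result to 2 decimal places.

1: z(0.25) = -0.674, z(0.71) = 0.553, d' = -1.227
2: z(0.83) = 0.954, z(0.49) = -0.025, d' = 0.979
Δd' = d'_1 − d'_2 = -1.227 − 0.979 = -2.206
2 has the higher sensitivity.

Δd' = -2.21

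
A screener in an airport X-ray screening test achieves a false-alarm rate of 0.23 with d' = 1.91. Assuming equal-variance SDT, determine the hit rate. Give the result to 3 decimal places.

z(false-alarm rate) = z(0.23) = -0.7388
z(H) = z(FA) + d' = -0.7388 + 1.91 = 1.1712
hit rate = Φ(1.1712) = 0.8792

hit rate = 0.879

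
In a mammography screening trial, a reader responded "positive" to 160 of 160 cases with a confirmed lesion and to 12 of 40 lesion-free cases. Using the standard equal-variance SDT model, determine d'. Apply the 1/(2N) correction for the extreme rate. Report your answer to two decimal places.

d' = 3.26

The hit rate is 160/160 = 1, so apply the 1/(2N) correction: H → 1 − 1/(2·160) = 0.99687.
z(H) = z(0.99687) = 2.734
z(FA) = z(0.30000) = -0.524
d' = 2.734 − (-0.524) = 3.258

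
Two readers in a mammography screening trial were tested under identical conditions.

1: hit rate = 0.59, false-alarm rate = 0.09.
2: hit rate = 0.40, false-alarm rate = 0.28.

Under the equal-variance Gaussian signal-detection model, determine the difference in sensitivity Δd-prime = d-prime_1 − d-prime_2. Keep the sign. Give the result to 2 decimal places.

Δd-prime = 1.24

1: z(0.59) = 0.228, z(0.09) = -1.341, d' = 1.569
2: z(0.40) = -0.253, z(0.28) = -0.583, d' = 0.330
Δd' = d'_1 − d'_2 = 1.569 − 0.330 = 1.239
1 has the higher sensitivity.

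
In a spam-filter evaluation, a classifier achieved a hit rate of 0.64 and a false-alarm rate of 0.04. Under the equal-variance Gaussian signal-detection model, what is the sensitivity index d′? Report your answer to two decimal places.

d′ = 2.11

z(0.64) = 0.3585, z(0.04) = -1.7507
d' = z(H) − z(FA) = 0.3585 − (-1.7507) = 2.1092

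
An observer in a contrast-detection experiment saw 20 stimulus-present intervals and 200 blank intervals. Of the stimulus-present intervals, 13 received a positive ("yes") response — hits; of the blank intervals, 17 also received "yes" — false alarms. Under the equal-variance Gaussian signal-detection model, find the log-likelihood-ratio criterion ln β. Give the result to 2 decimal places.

H = 13/20 = 0.6500
FA = 17/200 = 0.0850
z(0.6500) = 0.385, z(0.0850) = -1.372
ln β = −½·[z(H)² − z(FA)²] = −0.5 × (0.148 − 1.882) = 0.867

ln β = 0.87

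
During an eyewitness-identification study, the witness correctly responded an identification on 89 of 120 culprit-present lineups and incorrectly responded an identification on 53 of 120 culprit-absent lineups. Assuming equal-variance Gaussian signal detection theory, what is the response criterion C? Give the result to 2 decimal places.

C = -0.25

H = 89/120 = 0.7417
FA = 53/120 = 0.4417
Φ⁻¹(H) = 0.6486
Φ⁻¹(FA) = -0.1467
c = −½·[z(H) + z(FA)] = −0.5 × (0.6486 + (-0.1467)) = -0.25095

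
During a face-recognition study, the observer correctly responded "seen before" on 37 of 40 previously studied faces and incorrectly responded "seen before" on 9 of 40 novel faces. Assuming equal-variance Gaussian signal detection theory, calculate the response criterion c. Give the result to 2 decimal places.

c = -0.34

H = 37/40 = 0.9250
FA = 9/40 = 0.2250
z(H) = z(0.9250) = 1.440
z(FA) = z(0.2250) = -0.755
c = −½·[z(H) + z(FA)] = −0.5 × (1.440 + (-0.755)) = -0.3425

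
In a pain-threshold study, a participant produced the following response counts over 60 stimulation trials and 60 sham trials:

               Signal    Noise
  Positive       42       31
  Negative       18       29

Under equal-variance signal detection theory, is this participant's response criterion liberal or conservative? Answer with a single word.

z(H) = 0.524, z(FA) = 0.042
c = −½·(z(H) + z(FA)) = -0.283
c < 0 → liberal criterion (biased toward responding “yes”).

liberal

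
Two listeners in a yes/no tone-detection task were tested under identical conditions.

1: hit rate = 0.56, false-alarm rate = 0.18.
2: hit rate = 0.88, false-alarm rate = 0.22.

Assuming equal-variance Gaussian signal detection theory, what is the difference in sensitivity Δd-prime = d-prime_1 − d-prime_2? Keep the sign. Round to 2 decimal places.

1: z(0.56) = 0.151, z(0.18) = -0.915, d' = 1.066
2: z(0.88) = 1.175, z(0.22) = -0.772, d' = 1.947
Δd' = d'_1 − d'_2 = 1.066 − 1.947 = -0.881
2 has the higher sensitivity.

Δd-prime = -0.88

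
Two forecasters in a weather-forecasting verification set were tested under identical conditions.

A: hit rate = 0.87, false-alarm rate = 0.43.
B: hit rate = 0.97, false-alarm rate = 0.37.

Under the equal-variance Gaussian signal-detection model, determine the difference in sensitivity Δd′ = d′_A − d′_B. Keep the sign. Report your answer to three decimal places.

A: z(0.87) = 1.1264, z(0.43) = -0.1764, d' = 1.3028
B: z(0.97) = 1.8808, z(0.37) = -0.3319, d' = 2.2127
Δd' = d'_A − d'_B = 1.3028 − 2.2127 = -0.9099
B has the higher sensitivity.

Δd′ = -0.910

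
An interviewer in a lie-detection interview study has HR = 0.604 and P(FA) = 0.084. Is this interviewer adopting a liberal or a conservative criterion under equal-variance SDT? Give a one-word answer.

z(H) = 0.264, z(FA) = -1.379
c = −½·(z(H) + z(FA)) = 0.5575
c > 0 → conservative criterion (biased toward responding “no”).

conservative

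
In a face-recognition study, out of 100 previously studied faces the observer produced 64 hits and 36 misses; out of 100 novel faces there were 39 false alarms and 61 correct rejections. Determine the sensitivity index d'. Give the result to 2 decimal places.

H = 64/100 = 0.6400
FA = 39/100 = 0.3900
z(H) = z(0.6400) = 0.358
z(FA) = z(0.3900) = -0.279
d' = z(H) − z(FA) = 0.358 − (-0.279) = 0.637

d' = 0.64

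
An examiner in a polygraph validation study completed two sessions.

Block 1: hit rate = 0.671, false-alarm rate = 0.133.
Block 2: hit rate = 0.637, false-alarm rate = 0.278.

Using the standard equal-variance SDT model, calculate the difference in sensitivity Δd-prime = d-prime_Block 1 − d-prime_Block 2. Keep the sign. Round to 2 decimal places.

Block 1: z(0.671) = 0.443, z(0.133) = -1.112, d' = 1.555
Block 2: z(0.637) = 0.350, z(0.278) = -0.589, d' = 0.939
Δd' = d'_Block 1 − d'_Block 2 = 1.555 − 0.939 = 0.616
Block 1 has the higher sensitivity.

Δd-prime = 0.62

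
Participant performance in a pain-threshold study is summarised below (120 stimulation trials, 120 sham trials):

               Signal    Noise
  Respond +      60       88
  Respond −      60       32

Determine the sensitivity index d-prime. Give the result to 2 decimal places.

d-prime = -0.62

H = 60/120 = 0.5000
FA = 88/120 = 0.7333
z(0.5000) = 0.0000, z(0.7333) = 0.6228
d' = z(H) − z(FA) = 0.0000 − 0.6228 = -0.6228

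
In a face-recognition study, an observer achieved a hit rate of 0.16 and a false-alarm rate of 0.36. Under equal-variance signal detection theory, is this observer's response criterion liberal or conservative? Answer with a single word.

conservative

z(H) = -0.994, z(FA) = -0.358
c = −½·(z(H) + z(FA)) = 0.676
c > 0 → conservative criterion (biased toward responding “no”).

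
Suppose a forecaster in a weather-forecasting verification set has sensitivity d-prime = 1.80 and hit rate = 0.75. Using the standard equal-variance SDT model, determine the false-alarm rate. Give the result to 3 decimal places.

false-alarm rate = 0.130

z(hit rate) = z(0.75) = 0.6745
z(FA) = z(H) − d' = 0.6745 − 1.80 = -1.1255
false-alarm rate = Φ(-1.1255) = 0.1302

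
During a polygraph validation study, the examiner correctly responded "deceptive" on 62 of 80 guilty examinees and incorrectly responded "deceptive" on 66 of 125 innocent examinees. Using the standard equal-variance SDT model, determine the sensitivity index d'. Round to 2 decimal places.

H = 62/80 = 0.7750
FA = 66/125 = 0.5280
z(H) = 0.755
z(FA) = 0.070
d' = z(H) − z(FA) = 0.755 − 0.070 = 0.685

d' = 0.69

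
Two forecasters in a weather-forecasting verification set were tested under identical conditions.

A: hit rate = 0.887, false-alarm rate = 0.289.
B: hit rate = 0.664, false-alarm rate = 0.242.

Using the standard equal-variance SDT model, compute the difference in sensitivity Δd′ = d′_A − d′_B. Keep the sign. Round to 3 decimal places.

Δd′ = 0.644

A: z(0.887) = 1.2107, z(0.289) = -0.5563, d' = 1.7670
B: z(0.664) = 0.4234, z(0.242) = -0.6999, d' = 1.1233
Δd' = d'_A − d'_B = 1.7670 − 1.1233 = 0.6437
A has the higher sensitivity.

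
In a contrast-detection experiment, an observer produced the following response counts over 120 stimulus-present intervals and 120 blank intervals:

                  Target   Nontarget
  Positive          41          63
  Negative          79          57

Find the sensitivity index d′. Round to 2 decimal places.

d′ = -0.47

H = 41/120 = 0.3417
FA = 63/120 = 0.5250
z(H) = -0.408
z(FA) = 0.063
d' = z(H) − z(FA) = -0.408 − 0.063 = -0.471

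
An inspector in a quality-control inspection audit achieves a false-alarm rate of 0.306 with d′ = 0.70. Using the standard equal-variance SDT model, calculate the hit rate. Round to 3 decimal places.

hit rate = 0.576

z(false-alarm rate) = z(0.306) = -0.5072
z(H) = z(FA) + d' = -0.5072 + 0.70 = 0.1928
hit rate = Φ(0.1928) = 0.5764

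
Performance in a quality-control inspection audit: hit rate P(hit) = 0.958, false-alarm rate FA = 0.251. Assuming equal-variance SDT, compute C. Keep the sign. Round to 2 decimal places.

Φ⁻¹(0.958) = 1.7279, Φ⁻¹(0.251) = -0.6713
c = −½·[z(H) + z(FA)] = −0.5 × (1.7279 + (-0.6713)) = -0.5283

C = -0.53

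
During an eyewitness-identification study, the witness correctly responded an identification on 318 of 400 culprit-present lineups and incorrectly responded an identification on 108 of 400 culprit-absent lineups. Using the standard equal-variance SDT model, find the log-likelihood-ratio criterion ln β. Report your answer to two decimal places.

H = 318/400 = 0.7950
FA = 108/400 = 0.2700
z(H) = z(0.7950) = 0.824
z(FA) = z(0.2700) = -0.613
ln β = −½·[z(H)² − z(FA)²] = −0.5 × (0.679 − 0.376) = -0.1515

ln β = -0.15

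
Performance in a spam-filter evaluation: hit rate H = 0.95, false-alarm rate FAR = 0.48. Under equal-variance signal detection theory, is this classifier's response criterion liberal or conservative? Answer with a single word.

liberal

z(H) = 1.645, z(FA) = -0.050
c = −½·(z(H) + z(FA)) = -0.7975
c < 0 → liberal criterion (biased toward responding “yes”).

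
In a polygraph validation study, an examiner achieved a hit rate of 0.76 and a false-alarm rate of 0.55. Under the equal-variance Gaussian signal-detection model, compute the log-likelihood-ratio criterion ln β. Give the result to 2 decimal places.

ln β = -0.24

z(H) = 0.706
z(FA) = 0.126
ln β = −½·[z(H)² − z(FA)²] = −0.5 × (0.498 − 0.016) = -0.241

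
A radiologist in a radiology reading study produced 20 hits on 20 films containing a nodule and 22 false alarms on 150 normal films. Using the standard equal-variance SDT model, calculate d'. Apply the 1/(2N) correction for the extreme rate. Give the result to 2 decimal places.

d' = 3.01

The hit rate is 20/20 = 1, so apply the 1/(2N) correction: H → 1 − 1/(2·20) = 0.97500.
z(H) = z(0.97500) = 1.960
z(FA) = z(0.14667) = -1.051
d' = 1.960 − (-1.051) = 3.011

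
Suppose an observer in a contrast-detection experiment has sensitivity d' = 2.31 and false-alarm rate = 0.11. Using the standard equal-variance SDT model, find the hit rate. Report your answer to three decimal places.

z(false-alarm rate) = z(0.11) = -1.2265
z(H) = z(FA) + d' = -1.2265 + 2.31 = 1.0835
hit rate = Φ(1.0835) = 0.8607

hit rate = 0.861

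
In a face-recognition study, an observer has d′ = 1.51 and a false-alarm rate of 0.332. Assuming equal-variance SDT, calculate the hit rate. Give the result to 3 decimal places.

hit rate = 0.859

z(false-alarm rate) = z(0.332) = -0.4344
z(H) = z(FA) + d' = -0.4344 + 1.51 = 1.0756
hit rate = Φ(1.0756) = 0.8589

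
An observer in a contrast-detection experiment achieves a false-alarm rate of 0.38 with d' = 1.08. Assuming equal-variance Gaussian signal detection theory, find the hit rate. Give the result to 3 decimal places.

z(false-alarm rate) = z(0.38) = -0.3055
z(H) = z(FA) + d' = -0.3055 + 1.08 = 0.7745
hit rate = Φ(0.7745) = 0.7807

hit rate = 0.781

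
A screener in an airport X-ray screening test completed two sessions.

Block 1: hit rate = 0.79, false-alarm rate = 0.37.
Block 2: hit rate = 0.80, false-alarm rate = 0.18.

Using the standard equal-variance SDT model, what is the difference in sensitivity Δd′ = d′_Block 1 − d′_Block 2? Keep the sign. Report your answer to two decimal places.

Block 1: z(0.79) = 0.806, z(0.37) = -0.332, d' = 1.138
Block 2: z(0.80) = 0.842, z(0.18) = -0.915, d' = 1.757
Δd' = d'_Block 1 − d'_Block 2 = 1.138 − 1.757 = -0.619
Block 2 has the higher sensitivity.

Δd′ = -0.62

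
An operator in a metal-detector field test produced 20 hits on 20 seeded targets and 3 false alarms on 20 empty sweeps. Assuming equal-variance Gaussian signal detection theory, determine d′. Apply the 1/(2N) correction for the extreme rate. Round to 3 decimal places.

d′ = 2.996

The hit rate is 20/20 = 1, so apply the 1/(2N) correction: H → 1 − 1/(2·20) = 0.97500.
z(H) = z(0.97500) = 1.9600
z(FA) = z(0.15000) = -1.0364
d' = 1.9600 − (-1.0364) = 2.9964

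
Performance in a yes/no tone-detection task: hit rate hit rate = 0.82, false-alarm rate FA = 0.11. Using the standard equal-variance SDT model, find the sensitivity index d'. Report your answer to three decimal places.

d' = 2.142

z(H) = z(0.82) = 0.9154
z(FA) = z(0.11) = -1.2265
d' = z(H) − z(FA) = 0.9154 − (-1.2265) = 2.1419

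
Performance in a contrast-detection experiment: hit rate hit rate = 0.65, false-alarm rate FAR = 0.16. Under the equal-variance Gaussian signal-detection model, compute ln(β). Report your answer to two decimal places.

ln β = 0.42

z(H) = 0.385
z(FA) = -0.994
ln β = −½·[z(H)² − z(FA)²] = −0.5 × (0.148 − 0.988) = 0.420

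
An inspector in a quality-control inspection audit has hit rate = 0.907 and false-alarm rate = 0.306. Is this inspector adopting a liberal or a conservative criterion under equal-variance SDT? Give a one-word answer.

z(H) = 1.323, z(FA) = -0.507
c = −½·(z(H) + z(FA)) = -0.408
c < 0 → liberal criterion (biased toward responding “yes”).

liberal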